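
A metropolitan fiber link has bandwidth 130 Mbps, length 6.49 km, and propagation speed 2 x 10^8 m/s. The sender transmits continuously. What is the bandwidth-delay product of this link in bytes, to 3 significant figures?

527 bytes

Propagation delay = 6490 / 200000000 = 3.245e-05 s.
BDP = R × t_prop = 130000000 × 3.245e-05 = 4218.5 bits.
In bytes: 4218.5/8 = 527 bytes.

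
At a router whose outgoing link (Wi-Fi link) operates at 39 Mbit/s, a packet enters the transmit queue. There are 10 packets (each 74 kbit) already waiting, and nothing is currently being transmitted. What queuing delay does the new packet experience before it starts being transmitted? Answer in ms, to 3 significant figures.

19.0 ms

Each queued packet: L/R = 74000/39000000 = 1.89744 ms.
10 queued → 18.9744 ms.
Queuing delay = 19.0 ms.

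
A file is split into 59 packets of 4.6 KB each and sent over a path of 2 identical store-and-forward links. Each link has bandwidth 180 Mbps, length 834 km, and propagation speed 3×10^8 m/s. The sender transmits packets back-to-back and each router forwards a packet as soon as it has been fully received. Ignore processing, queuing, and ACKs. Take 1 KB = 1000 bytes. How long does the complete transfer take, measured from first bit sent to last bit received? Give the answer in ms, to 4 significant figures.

17.83 ms

Per-hop transmission t_tx = L/R = 36800/180000000 = 0.204444 ms.
Per-hop propagation t_prop = 834000/300000000 = 2.78 ms.
Pipeline fill: first packet needs 2·t_tx to clear all hops; remaining 58 packets each add one t_tx.
Total = (2+59-1)·t_tx + 2·t_prop = 60·0.204444 + 2·2.78 = 17.83 ms.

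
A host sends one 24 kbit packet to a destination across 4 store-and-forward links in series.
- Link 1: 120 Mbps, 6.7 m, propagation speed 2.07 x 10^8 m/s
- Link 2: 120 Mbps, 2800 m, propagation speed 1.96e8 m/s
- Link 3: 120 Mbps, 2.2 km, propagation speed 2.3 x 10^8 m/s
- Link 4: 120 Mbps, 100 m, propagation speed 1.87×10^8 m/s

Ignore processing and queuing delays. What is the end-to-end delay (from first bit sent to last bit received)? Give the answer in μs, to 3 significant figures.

L = 24000 bits.
Transmission delay per hop = L/R = 24000/120000000 = 200 μs; 4 hops → 800 μs.
Propagation delays (d/s per hop): 0.0323671, 14.2857, 9.56522, 0.534759 μs; sum = 24.4181 μs.
End-to-end = 824 μs.

824 μs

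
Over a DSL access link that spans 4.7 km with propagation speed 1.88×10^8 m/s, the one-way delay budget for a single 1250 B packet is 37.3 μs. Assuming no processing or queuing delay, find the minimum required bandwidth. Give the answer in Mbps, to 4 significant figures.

813.0 Mbps

L = 10000 bits.
Propagation delay = 4700 / 188000000 = 25 μs.
Transmission budget = 37.3 − 25 = 12.3 μs.
R ≥ L / t_tx = 10000 bits / 1.23e-05 s = 813.0 Mbps.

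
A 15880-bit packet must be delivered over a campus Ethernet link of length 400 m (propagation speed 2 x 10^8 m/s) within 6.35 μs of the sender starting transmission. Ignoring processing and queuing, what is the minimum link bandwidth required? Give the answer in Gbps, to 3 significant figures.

Propagation delay = 400 / 200000000 = 2 μs.
Transmission budget = 6.35 − 2 = 4.35 μs.
R ≥ L / t_tx = 15880 bits / 4.35e-06 s = 3.65 Gbps.

3.65 Gbps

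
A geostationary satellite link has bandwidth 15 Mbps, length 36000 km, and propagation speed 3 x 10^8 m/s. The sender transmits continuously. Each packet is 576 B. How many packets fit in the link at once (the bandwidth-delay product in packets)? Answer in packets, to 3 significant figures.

391 packets

Propagation delay = 36000000 / 300000000 = 0.12 s.
BDP = R × t_prop = 15000000 × 0.12 = 1800000 bits.
In packets of 4608 bits: 391 packets.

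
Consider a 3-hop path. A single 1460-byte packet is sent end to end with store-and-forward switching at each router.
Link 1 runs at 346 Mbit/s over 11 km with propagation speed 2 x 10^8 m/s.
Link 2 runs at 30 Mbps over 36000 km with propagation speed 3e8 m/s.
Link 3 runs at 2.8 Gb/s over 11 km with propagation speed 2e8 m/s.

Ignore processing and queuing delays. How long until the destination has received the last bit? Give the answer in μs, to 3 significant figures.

L = 1460 × 8 = 11680 bits.
Transmission delays (L/R per hop): 33.7572, 389.333, 4.17143 μs; sum = 427.262 μs.
Propagation delays (d/s per hop): 55, 120000, 55 μs; sum = 120110 μs.
End-to-end = 121000 μs.

121000 μs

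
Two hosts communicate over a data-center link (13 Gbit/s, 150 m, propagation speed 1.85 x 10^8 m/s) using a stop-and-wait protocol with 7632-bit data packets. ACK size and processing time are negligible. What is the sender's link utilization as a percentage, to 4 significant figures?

26.58 %

t_tx = L/R = 7632/13000000000 = 5.87077e-07 s.
t_prop = 150/185000000 = 8.10811e-07 s; RTT = 1.62162e-06 s.
Cycle = t_tx + RTT = 2.2087e-06 s.
Utilization = t_tx / cycle = 5.87077e-07/2.2087e-06 = 26.58 %.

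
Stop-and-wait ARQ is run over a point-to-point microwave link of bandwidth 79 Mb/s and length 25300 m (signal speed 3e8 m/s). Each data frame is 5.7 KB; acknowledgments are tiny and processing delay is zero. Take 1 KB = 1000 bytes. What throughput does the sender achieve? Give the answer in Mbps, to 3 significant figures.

61.1 Mbps

t_tx = L/R = 45600/79000000 = 0.000577215 s.
t_prop = 25300/300000000 = 8.43333e-05 s; RTT = 0.000168667 s.
Cycle = t_tx + RTT = 0.000745882 s.
Throughput = L / cycle = 45600 / 0.000745882 = 61.1 Mbps.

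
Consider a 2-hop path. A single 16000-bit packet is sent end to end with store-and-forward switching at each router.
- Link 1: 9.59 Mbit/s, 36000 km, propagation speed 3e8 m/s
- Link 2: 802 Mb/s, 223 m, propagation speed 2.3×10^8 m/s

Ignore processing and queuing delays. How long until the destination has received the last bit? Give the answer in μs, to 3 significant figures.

122000 μs

Transmission delays (L/R per hop): 1668.4, 19.9501 μs; sum = 1688.35 μs.
Propagation delays (d/s per hop): 120000, 0.969565 μs; sum = 120001 μs.
End-to-end = 122000 μs.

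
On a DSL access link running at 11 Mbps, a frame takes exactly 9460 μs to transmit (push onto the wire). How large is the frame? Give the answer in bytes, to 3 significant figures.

13000 bytes

L = R × t_tx = 11000000 b/s × 0.00946 s = 104060 bits.
In bytes: 104060 / 8 = 13000 bytes.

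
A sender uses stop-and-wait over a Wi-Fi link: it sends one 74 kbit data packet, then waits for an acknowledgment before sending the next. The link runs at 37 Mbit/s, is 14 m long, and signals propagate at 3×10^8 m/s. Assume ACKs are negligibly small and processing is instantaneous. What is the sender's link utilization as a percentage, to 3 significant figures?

t_tx = L/R = 74000/37000000 = 0.002 s.
t_prop = 14/300000000 = 4.66667e-08 s; RTT = 9.33333e-08 s.
Cycle = t_tx + RTT = 0.00200009 s.
Utilization = t_tx / cycle = 0.002/0.00200009 = 100 %.

100 %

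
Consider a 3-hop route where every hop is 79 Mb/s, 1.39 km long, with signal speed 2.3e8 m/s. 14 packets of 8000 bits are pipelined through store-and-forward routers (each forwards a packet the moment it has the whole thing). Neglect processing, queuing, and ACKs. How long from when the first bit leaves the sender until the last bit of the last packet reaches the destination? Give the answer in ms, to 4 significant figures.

1.638 ms

Per-hop transmission t_tx = L/R = 8000/79000000 = 0.101266 ms.
Per-hop propagation t_prop = 1390/2.3e+08 = 0.00604348 ms.
Pipeline fill: first packet needs 3·t_tx to clear all hops; remaining 13 packets each add one t_tx.
Total = (3+14-1)·t_tx + 3·t_prop = 16·0.101266 + 3·0.00604348 = 1.638 ms.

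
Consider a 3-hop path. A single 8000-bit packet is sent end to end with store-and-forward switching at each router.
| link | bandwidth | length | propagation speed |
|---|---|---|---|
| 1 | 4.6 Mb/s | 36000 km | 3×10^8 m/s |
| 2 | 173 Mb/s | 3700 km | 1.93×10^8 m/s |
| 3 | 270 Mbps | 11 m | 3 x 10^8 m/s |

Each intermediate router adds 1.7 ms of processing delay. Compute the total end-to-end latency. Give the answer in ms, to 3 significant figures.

144 ms

Transmission delays (L/R per hop): 1.73913, 0.0462428, 0.0296296 ms; sum = 1.815 ms.
Propagation delays (d/s per hop): 120, 19.171, 3.66667e-05 ms; sum = 139.171 ms.
Processing at 2 router(s): 2 × 1.7 ms = 3.4 ms.
End-to-end = 144 ms.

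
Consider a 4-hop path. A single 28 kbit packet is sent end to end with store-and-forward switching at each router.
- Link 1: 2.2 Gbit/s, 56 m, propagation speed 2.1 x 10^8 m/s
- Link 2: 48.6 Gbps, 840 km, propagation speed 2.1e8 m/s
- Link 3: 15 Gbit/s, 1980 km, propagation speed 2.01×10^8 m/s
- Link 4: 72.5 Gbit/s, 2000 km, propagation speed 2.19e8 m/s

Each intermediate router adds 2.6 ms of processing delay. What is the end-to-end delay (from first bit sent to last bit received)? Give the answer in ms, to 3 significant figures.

L = 28000 bits.
Transmission delays (L/R per hop): 0.0127273, 0.000576132, 0.00186667, 0.000386207 ms; sum = 0.0155563 ms.
Propagation delays (d/s per hop): 0.000266667, 4, 9.85075, 9.13242 ms; sum = 22.9834 ms.
Processing at 3 router(s): 3 × 2.6 ms = 7.8 ms.
End-to-end = 30.8 ms.

30.8 ms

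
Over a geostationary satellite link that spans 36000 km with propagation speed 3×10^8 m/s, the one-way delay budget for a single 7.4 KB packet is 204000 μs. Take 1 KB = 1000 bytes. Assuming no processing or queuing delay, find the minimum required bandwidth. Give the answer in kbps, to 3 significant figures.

705 kbps

L = 59200 bits.
Propagation delay = 36000000 / 300000000 = 120000 μs.
Transmission budget = 204000 − 120000 = 84000 μs.
R ≥ L / t_tx = 59200 bits / 0.084 s = 705 kbps.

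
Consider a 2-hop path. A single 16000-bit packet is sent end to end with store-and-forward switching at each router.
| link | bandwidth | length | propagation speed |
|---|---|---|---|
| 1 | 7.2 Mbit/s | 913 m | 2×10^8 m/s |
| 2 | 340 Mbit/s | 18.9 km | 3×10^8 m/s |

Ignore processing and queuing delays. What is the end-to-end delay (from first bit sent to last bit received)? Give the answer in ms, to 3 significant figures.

2.34 ms

Transmission delays (L/R per hop): 2.22222, 0.0470588 ms; sum = 2.26928 ms.
Propagation delays (d/s per hop): 0.004565, 0.063 ms; sum = 0.067565 ms.
End-to-end = 2.34 ms.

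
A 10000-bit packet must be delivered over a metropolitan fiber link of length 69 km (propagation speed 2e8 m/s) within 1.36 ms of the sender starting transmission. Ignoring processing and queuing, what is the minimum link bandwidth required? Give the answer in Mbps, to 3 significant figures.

9.85 Mbps

Propagation delay = 69000 / 200000000 = 0.345 ms.
Transmission budget = 1.36 − 0.345 = 1.015 ms.
R ≥ L / t_tx = 10000 bits / 0.001015 s = 9.85 Mbps.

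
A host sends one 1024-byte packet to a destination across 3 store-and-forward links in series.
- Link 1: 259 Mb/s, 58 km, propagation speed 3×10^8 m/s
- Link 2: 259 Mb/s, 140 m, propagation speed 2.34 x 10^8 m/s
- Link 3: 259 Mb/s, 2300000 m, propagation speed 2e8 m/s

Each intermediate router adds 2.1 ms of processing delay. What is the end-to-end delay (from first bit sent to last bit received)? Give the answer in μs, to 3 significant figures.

L = 1024 × 8 = 8192 bits.
Transmission delay per hop = L/R = 8192/259000000 = 31.6293 μs; 3 hops → 94.888 μs.
Propagation delays (d/s per hop): 193.333, 0.598291, 11500 μs; sum = 11693.9 μs.
Processing at 2 router(s): 2 × 2.1 ms = 4200 μs.
End-to-end = 16000 μs.

16000 μs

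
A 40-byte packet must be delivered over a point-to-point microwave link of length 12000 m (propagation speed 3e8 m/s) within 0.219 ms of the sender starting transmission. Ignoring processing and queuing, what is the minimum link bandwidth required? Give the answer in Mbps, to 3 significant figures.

L = 320 bits.
Propagation delay = 12000 / 300000000 = 0.04 ms.
Transmission budget = 0.219 − 0.04 = 0.179 ms.
R ≥ L / t_tx = 320 bits / 0.000179 s = 1.79 Mbps.

1.79 Mbps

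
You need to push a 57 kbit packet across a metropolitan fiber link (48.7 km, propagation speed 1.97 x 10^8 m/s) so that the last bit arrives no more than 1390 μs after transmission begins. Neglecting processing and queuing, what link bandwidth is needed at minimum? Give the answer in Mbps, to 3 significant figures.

49.9 Mbps

Propagation delay = 48700 / 197000000 = 247.208 μs.
Transmission budget = 1390 − 247.208 = 1142.79 μs.
R ≥ L / t_tx = 57000 bits / 0.00114279 s = 49.9 Mbps.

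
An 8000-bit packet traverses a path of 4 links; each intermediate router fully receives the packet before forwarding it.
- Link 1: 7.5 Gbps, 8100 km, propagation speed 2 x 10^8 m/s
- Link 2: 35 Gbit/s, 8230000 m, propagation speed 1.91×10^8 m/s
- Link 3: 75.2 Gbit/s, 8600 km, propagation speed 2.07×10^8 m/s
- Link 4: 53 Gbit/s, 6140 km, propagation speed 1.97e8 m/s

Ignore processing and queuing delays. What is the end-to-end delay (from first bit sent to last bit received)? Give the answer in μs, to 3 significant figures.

156000 μs

Transmission delays (L/R per hop): 1.06667, 0.228571, 0.106383, 0.150943 μs; sum = 1.55256 μs.
Propagation delays (d/s per hop): 40500, 43089, 41545.9, 31167.5 μs; sum = 156302 μs.
End-to-end = 156000 μs.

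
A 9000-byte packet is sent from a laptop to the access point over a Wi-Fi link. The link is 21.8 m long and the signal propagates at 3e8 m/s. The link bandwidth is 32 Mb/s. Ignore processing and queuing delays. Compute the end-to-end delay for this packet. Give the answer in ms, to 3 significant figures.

2.25 ms

L = 9000 × 8 = 72000 bits.
Transmission delay = L/R = 72000 / 32000000 = 2.25 ms.
Propagation delay = d/s = 21.8 m / 300000000 m/s = 7.26667e-05 ms.
Total = 2.25 ms.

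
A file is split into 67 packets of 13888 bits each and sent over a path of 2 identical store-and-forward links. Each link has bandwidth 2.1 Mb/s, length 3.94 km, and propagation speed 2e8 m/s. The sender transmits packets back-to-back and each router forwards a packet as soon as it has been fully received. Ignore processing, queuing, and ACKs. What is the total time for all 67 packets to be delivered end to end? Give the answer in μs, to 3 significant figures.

450000 μs

Per-hop transmission t_tx = L/R = 13888/2100000 = 6613.33 μs.
Per-hop propagation t_prop = 3940/200000000 = 19.7 μs.
Pipeline fill: first packet needs 2·t_tx to clear all hops; remaining 66 packets each add one t_tx.
Total = (2+67-1)·t_tx + 2·t_prop = 68·6613.33 + 2·19.7 = 450000 μs.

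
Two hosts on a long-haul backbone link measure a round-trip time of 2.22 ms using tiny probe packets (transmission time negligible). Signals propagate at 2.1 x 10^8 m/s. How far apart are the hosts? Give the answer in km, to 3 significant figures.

One-way propagation = RTT/2 = 1.11 ms.
d = s × t = 210000000 × 0.00111 = 233 km.

233 km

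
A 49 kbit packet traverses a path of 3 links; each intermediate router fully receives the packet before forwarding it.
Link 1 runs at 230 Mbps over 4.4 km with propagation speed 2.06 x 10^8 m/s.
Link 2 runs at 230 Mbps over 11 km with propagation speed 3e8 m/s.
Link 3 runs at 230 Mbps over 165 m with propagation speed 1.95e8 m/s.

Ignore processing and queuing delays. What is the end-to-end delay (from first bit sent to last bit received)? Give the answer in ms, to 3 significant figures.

L = 49000 bits.
Transmission delay per hop = L/R = 49000/230000000 = 0.213043 ms; 3 hops → 0.63913 ms.
Propagation delays (d/s per hop): 0.0213592, 0.0366667, 0.000846154 ms; sum = 0.058872 ms.
End-to-end = 0.698 ms.

0.698 ms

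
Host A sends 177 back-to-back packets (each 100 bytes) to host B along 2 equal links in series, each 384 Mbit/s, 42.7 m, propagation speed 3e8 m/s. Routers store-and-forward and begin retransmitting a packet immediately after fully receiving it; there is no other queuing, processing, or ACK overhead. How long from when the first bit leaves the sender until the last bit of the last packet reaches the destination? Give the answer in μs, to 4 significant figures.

Per-hop transmission t_tx = L/R = 800/384000000 = 2.08333 μs.
Per-hop propagation t_prop = 42.7/300000000 = 0.142333 μs.
Pipeline fill: first packet needs 2·t_tx to clear all hops; remaining 176 packets each add one t_tx.
Total = (2+177-1)·t_tx + 2·t_prop = 178·2.08333 + 2·0.142333 = 371.1 μs.

371.1 μs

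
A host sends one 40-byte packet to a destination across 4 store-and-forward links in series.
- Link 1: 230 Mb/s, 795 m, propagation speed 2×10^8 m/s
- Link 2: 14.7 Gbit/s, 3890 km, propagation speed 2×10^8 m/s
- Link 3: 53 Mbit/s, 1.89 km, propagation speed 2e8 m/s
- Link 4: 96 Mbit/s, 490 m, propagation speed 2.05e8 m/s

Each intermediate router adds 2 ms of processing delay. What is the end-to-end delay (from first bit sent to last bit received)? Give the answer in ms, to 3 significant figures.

25.5 ms

L = 40 × 8 = 320 bits.
Transmission delays (L/R per hop): 0.0013913, 2.17687e-05, 0.00603774, 0.00333333 ms; sum = 0.0107841 ms.
Propagation delays (d/s per hop): 0.003975, 19.45, 0.00945, 0.00239024 ms; sum = 19.4658 ms.
Processing at 3 router(s): 3 × 2 ms = 6 ms.
End-to-end = 25.5 ms.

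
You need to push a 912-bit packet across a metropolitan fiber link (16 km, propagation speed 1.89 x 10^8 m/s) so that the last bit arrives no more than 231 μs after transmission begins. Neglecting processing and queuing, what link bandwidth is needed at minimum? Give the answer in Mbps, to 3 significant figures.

Propagation delay = 16000 / 189000000 = 84.6561 μs.
Transmission budget = 231 − 84.6561 = 146.344 μs.
R ≥ L / t_tx = 912 bits / 0.000146344 s = 6.23 Mbps.

6.23 Mbps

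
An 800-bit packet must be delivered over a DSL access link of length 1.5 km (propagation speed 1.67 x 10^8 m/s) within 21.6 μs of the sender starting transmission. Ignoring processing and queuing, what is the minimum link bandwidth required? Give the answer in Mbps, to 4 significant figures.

Propagation delay = 1500 / 167000000 = 8.98204 μs.
Transmission budget = 21.6 − 8.98204 = 12.618 μs.
R ≥ L / t_tx = 800 bits / 1.2618e-05 s = 63.40 Mbps.

63.40 Mbps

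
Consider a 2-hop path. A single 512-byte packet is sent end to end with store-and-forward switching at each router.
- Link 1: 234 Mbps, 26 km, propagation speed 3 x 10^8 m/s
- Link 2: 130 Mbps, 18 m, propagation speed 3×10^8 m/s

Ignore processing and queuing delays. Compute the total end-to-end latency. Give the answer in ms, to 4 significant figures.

L = 512 × 8 = 4096 bits.
Transmission delays (L/R per hop): 0.0175043, 0.0315077 ms; sum = 0.049012 ms.
Propagation delays (d/s per hop): 0.0866667, 6e-05 ms; sum = 0.0867267 ms.
End-to-end = 0.1357 ms.

0.1357 ms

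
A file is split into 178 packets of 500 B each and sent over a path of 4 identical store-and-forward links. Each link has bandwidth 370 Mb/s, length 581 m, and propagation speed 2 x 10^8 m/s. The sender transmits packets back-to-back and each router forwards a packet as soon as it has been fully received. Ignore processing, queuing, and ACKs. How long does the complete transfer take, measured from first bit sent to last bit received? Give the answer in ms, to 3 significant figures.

Per-hop transmission t_tx = L/R = 4000/370000000 = 0.0108108 ms.
Per-hop propagation t_prop = 581/200000000 = 0.002905 ms.
Pipeline fill: first packet needs 4·t_tx to clear all hops; remaining 177 packets each add one t_tx.
Total = (4+178-1)·t_tx + 4·t_prop = 181·0.0108108 + 4·0.002905 = 1.97 ms.

1.97 ms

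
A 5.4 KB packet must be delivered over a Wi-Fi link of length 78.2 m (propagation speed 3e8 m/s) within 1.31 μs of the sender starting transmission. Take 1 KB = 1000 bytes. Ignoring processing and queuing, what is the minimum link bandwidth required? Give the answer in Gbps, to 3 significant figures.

L = 43200 bits.
Propagation delay = 78.2 / 300000000 = 0.260667 μs.
Transmission budget = 1.31 − 0.260667 = 1.04933 μs.
R ≥ L / t_tx = 43200 bits / 1.04933e-06 s = 41.2 Gbps.

41.2 Gbps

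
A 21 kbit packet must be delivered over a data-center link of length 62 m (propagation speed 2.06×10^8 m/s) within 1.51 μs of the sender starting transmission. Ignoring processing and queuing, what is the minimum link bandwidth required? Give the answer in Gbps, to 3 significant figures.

Propagation delay = 62 / 206000000 = 0.300971 μs.
Transmission budget = 1.51 − 0.300971 = 1.20903 μs.
R ≥ L / t_tx = 21000 bits / 1.20903e-06 s = 17.4 Gbps.

17.4 Gbps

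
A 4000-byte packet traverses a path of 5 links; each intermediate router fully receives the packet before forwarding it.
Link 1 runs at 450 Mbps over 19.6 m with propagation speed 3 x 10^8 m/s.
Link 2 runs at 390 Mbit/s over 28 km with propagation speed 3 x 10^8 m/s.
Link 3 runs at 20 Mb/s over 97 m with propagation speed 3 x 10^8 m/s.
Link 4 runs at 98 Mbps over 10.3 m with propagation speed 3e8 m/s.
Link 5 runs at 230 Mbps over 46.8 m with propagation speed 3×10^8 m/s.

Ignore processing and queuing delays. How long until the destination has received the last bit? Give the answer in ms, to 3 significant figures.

2.31 ms

L = 4000 × 8 = 32000 bits.
Transmission delays (L/R per hop): 0.0711111, 0.0820513, 1.6, 0.326531, 0.13913 ms; sum = 2.21882 ms.
Propagation delays (d/s per hop): 6.53333e-05, 0.0933333, 0.000323333, 3.43333e-05, 0.000156 ms; sum = 0.0939123 ms.
End-to-end = 2.31 ms.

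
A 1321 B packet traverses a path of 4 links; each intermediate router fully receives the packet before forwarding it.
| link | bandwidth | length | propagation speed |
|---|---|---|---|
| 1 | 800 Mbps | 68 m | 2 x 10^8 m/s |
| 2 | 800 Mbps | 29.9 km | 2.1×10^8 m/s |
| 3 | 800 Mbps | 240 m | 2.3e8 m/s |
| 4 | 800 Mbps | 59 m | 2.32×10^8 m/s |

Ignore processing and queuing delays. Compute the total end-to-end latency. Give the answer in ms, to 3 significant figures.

L = 1321 × 8 = 10568 bits.
Transmission delay per hop = L/R = 10568/800000000 = 0.01321 ms; 4 hops → 0.05284 ms.
Propagation delays (d/s per hop): 0.00034, 0.142381, 0.00104348, 0.00025431 ms; sum = 0.144019 ms.
End-to-end = 0.197 ms.

0.197 ms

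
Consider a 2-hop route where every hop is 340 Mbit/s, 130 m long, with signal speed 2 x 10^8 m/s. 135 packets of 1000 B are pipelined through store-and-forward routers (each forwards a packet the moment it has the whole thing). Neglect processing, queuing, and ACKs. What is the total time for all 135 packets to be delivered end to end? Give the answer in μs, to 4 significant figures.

3201 μs

Per-hop transmission t_tx = L/R = 8000/340000000 = 23.5294 μs.
Per-hop propagation t_prop = 130/200000000 = 0.65 μs.
Pipeline fill: first packet needs 2·t_tx to clear all hops; remaining 134 packets each add one t_tx.
Total = (2+135-1)·t_tx + 2·t_prop = 136·23.5294 + 2·0.65 = 3201 μs.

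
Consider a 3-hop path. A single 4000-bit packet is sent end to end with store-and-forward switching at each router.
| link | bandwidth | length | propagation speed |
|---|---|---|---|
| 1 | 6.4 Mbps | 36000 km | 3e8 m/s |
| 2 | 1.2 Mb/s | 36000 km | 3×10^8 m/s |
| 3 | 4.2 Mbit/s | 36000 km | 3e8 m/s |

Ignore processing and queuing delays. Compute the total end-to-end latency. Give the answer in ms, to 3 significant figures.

365 ms

Transmission delays (L/R per hop): 0.625, 3.33333, 0.952381 ms; sum = 4.91071 ms.
Propagation delays (d/s per hop): 120, 120, 120 ms; sum = 360 ms.
End-to-end = 365 ms.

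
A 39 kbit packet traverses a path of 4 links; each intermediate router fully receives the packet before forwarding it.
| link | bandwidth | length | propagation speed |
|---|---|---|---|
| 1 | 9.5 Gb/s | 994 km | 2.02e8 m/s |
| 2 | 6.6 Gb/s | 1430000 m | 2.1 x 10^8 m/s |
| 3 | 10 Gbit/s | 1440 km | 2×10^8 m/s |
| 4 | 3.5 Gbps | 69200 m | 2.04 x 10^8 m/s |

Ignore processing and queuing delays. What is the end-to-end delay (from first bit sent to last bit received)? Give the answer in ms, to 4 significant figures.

L = 39000 bits.
Transmission delays (L/R per hop): 0.00410526, 0.00590909, 0.0039, 0.0111429 ms; sum = 0.0250572 ms.
Propagation delays (d/s per hop): 4.92079, 6.80952, 7.2, 0.339216 ms; sum = 19.2695 ms.
End-to-end = 19.29 ms.

19.29 ms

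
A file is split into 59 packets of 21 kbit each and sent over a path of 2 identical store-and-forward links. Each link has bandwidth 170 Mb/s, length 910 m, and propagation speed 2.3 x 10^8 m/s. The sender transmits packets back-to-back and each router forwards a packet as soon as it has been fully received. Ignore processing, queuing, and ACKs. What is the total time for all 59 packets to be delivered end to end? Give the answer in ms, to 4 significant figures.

7.420 ms

Per-hop transmission t_tx = L/R = 21000/170000000 = 0.123529 ms.
Per-hop propagation t_prop = 910/2.3e+08 = 0.00395652 ms.
Pipeline fill: first packet needs 2·t_tx to clear all hops; remaining 58 packets each add one t_tx.
Total = (2+59-1)·t_tx + 2·t_prop = 60·0.123529 + 2·0.00395652 = 7.420 ms.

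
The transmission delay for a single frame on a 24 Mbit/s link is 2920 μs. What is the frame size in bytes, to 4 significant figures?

L = R × t_tx = 24000000 b/s × 0.00292 s = 70080 bits.
In bytes: 70080 / 8 = 8760 bytes.

8760 bytes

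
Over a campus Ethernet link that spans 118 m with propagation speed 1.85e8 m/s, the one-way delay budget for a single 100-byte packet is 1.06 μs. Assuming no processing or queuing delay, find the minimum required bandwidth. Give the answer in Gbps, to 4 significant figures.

L = 800 bits.
Propagation delay = 118 / 185000000 = 0.637838 μs.
Transmission budget = 1.06 − 0.637838 = 0.422162 μs.
R ≥ L / t_tx = 800 bits / 4.22162e-07 s = 1.895 Gbps.

1.895 Gbps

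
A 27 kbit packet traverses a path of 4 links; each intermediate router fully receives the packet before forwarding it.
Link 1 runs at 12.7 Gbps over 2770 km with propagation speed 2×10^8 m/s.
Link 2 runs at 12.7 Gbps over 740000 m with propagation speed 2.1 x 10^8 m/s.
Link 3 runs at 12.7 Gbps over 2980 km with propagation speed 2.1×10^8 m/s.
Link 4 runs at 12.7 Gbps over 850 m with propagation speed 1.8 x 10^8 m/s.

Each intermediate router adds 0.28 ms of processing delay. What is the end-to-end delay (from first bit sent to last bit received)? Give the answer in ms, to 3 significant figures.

32.4 ms

L = 27000 bits.
Transmission delay per hop = L/R = 27000/12700000000 = 0.00212598 ms; 4 hops → 0.00850394 ms.
Propagation delays (d/s per hop): 13.85, 3.52381, 14.1905, 0.00472222 ms; sum = 31.569 ms.
Processing at 3 router(s): 3 × 0.28 ms = 0.84 ms.
End-to-end = 32.4 ms.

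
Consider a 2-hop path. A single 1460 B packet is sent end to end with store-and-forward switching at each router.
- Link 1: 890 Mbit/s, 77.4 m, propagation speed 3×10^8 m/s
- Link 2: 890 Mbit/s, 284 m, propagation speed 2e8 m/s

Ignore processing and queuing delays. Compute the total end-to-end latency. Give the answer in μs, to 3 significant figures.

27.9 μs

L = 1460 × 8 = 11680 bits.
Transmission delay per hop = L/R = 11680/890000000 = 13.1236 μs; 2 hops → 26.2472 μs.
Propagation delays (d/s per hop): 0.258, 1.42 μs; sum = 1.678 μs.
End-to-end = 27.9 μs.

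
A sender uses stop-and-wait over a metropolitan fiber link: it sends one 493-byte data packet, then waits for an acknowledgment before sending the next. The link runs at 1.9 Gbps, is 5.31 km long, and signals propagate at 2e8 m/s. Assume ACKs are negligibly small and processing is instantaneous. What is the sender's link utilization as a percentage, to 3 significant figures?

t_tx = L/R = 3944/1900000000 = 2.07579e-06 s.
t_prop = 5310/200000000 = 2.655e-05 s; RTT = 5.31e-05 s.
Cycle = t_tx + RTT = 5.51758e-05 s.
Utilization = t_tx / cycle = 2.07579e-06/5.51758e-05 = 3.76 %.

3.76 %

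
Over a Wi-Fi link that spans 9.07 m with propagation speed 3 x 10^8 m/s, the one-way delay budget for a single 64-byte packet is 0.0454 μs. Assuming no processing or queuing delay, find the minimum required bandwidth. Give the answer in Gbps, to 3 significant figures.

L = 512 bits.
Propagation delay = 9.07 / 300000000 = 0.0302333 μs.
Transmission budget = 0.0454 − 0.0302333 = 0.0151667 μs.
R ≥ L / t_tx = 512 bits / 1.51667e-08 s = 33.8 Gbps.

33.8 Gbps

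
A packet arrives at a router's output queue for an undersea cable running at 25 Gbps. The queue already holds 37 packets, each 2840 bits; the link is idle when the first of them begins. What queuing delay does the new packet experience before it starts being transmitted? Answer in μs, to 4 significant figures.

Each queued packet: L/R = 2840/25000000000 = 0.1136 μs.
37 queued → 4.2032 μs.
Queuing delay = 4.203 μs.

4.203 μs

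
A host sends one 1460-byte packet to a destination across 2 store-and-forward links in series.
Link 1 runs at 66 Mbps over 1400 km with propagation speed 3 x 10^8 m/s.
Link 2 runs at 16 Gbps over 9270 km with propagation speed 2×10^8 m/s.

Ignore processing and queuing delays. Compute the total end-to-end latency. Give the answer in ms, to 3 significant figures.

L = 1460 × 8 = 11680 bits.
Transmission delays (L/R per hop): 0.17697, 0.00073 ms; sum = 0.1777 ms.
Propagation delays (d/s per hop): 4.66667, 46.35 ms; sum = 51.0167 ms.
End-to-end = 51.2 ms.

51.2 ms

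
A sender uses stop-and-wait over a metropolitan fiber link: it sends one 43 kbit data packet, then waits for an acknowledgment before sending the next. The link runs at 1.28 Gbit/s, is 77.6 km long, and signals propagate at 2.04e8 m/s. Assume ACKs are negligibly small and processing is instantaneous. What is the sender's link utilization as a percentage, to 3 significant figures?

t_tx = L/R = 43000/1280000000 = 3.35938e-05 s.
t_prop = 77600/204000000 = 0.000380392 s; RTT = 0.000760784 s.
Cycle = t_tx + RTT = 0.000794378 s.
Utilization = t_tx / cycle = 3.35938e-05/0.000794378 = 4.23 %.

4.23 %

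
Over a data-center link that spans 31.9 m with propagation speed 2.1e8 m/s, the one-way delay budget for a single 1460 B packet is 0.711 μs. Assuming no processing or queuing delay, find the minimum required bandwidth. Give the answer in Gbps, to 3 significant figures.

L = 11680 bits.
Propagation delay = 31.9 / 210000000 = 0.151905 μs.
Transmission budget = 0.711 − 0.151905 = 0.559095 μs.
R ≥ L / t_tx = 11680 bits / 5.59095e-07 s = 20.9 Gbps.

20.9 Gbps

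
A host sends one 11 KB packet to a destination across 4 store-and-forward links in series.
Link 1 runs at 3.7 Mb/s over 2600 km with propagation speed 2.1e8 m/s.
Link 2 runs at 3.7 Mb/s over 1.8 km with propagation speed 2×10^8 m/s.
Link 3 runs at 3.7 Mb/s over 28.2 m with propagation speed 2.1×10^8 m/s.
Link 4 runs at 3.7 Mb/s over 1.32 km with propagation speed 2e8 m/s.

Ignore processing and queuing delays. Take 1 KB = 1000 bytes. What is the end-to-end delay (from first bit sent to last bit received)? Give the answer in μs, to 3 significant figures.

108000 μs

L = 88000 bits.
Transmission delay per hop = L/R = 88000/3700000 = 23783.8 μs; 4 hops → 95135.1 μs.
Propagation delays (d/s per hop): 12381, 9, 0.134286, 6.6 μs; sum = 12396.7 μs.
End-to-end = 108000 μs.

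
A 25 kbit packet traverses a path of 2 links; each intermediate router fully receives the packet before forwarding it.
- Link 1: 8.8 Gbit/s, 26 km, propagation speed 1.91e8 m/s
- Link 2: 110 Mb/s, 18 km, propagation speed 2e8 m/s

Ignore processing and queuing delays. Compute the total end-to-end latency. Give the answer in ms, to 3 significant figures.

0.456 ms

L = 25000 bits.
Transmission delays (L/R per hop): 0.00284091, 0.227273 ms; sum = 0.230114 ms.
Propagation delays (d/s per hop): 0.136126, 0.09 ms; sum = 0.226126 ms.
End-to-end = 0.456 ms.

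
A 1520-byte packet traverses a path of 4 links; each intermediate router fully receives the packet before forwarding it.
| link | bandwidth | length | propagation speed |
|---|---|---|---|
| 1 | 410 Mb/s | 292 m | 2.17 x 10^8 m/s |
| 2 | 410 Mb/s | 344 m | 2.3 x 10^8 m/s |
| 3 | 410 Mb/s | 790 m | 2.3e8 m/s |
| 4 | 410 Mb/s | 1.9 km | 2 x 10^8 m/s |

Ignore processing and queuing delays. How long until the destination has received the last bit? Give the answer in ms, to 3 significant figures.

0.134 ms

L = 1520 × 8 = 12160 bits.
Transmission delay per hop = L/R = 12160/410000000 = 0.0296585 ms; 4 hops → 0.118634 ms.
Propagation delays (d/s per hop): 0.00134562, 0.00149565, 0.00343478, 0.0095 ms; sum = 0.0157761 ms.
End-to-end = 0.134 ms.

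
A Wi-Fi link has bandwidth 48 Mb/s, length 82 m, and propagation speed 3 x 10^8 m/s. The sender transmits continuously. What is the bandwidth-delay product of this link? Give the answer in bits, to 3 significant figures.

Propagation delay = 82 / 300000000 = 2.73333e-07 s.
BDP = R × t_prop = 48000000 × 2.73333e-07 = 13.12 bits.

13.1 bits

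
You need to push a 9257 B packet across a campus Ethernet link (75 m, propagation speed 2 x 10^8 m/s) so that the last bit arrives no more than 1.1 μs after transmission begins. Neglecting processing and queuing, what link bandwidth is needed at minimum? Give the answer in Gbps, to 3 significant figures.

102 Gbps

L = 74056 bits.
Propagation delay = 75 / 200000000 = 0.375 μs.
Transmission budget = 1.1 − 0.375 = 0.725 μs.
R ≥ L / t_tx = 74056 bits / 7.25e-07 s = 102 Gbps.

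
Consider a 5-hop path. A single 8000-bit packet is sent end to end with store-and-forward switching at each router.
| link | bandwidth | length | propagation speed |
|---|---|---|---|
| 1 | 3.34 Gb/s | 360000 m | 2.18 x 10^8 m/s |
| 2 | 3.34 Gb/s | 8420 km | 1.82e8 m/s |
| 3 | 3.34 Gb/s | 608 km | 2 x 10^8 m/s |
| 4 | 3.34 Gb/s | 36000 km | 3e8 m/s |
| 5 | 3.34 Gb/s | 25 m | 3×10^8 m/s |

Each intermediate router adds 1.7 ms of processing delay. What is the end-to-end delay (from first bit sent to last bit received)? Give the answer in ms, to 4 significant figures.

177.8 ms

Transmission delay per hop = L/R = 8000/3340000000 = 0.00239521 ms; 5 hops → 0.011976 ms.
Propagation delays (d/s per hop): 1.65138, 46.2637, 3.04, 120, 8.33333e-05 ms; sum = 170.955 ms.
Processing at 4 router(s): 4 × 1.7 ms = 6.8 ms.
End-to-end = 177.8 ms.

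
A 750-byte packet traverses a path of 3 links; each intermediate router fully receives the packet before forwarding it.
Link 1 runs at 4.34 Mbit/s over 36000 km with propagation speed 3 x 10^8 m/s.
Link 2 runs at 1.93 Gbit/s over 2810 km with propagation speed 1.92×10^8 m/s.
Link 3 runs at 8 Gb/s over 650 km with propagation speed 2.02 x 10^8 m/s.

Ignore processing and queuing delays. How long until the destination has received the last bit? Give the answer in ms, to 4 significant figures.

139.2 ms

L = 750 × 8 = 6000 bits.
Transmission delays (L/R per hop): 1.38249, 0.00310881, 0.00075 ms; sum = 1.38635 ms.
Propagation delays (d/s per hop): 120, 14.6354, 3.21782 ms; sum = 137.853 ms.
End-to-end = 139.2 ms.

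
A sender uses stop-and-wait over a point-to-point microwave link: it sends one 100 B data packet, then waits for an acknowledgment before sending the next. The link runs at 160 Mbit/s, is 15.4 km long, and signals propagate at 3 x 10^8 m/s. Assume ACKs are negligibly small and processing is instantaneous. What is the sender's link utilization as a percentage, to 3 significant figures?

4.64 %

t_tx = L/R = 800/160000000 = 5e-06 s.
t_prop = 15400/300000000 = 5.13333e-05 s; RTT = 0.000102667 s.
Cycle = t_tx + RTT = 0.000107667 s.
Utilization = t_tx / cycle = 5e-06/0.000107667 = 4.64 %.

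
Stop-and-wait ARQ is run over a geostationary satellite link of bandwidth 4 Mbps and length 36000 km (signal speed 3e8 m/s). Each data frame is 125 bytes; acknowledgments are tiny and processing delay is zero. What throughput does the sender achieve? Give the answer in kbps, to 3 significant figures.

4.16 kbps

t_tx = L/R = 1000/4000000 = 0.00025 s.
t_prop = 36000000/300000000 = 0.12 s; RTT = 0.24 s.
Cycle = t_tx + RTT = 0.24025 s.
Throughput = L / cycle = 1000 / 0.24025 = 4.16 kbps.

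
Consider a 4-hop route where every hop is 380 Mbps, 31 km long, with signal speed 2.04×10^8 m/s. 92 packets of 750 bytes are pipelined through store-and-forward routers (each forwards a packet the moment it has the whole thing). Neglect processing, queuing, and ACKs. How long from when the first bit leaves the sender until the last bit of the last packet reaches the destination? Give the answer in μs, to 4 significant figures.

Per-hop transmission t_tx = L/R = 6000/380000000 = 15.7895 μs.
Per-hop propagation t_prop = 31000/204000000 = 151.961 μs.
Pipeline fill: first packet needs 4·t_tx to clear all hops; remaining 91 packets each add one t_tx.
Total = (4+92-1)·t_tx + 4·t_prop = 95·15.7895 + 4·151.961 = 2108 μs.

2108 μs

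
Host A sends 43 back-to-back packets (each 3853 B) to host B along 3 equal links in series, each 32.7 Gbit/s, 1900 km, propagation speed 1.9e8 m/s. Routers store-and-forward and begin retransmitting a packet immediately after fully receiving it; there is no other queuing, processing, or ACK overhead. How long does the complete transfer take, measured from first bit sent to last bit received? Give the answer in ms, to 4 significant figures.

Per-hop transmission t_tx = L/R = 30824/3.27e+10 = 0.00094263 ms.
Per-hop propagation t_prop = 1900000/190000000 = 10 ms.
Pipeline fill: first packet needs 3·t_tx to clear all hops; remaining 42 packets each add one t_tx.
Total = (3+43-1)·t_tx + 3·t_prop = 45·0.00094263 + 3·10 = 30.04 ms.

30.04 ms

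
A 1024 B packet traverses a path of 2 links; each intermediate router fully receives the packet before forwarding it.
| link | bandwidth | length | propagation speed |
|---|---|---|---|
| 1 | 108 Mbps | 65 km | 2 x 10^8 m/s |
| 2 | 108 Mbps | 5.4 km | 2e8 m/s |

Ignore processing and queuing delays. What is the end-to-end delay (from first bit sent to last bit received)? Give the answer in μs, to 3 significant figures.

504 μs

L = 1024 × 8 = 8192 bits.
Transmission delay per hop = L/R = 8192/108000000 = 75.8519 μs; 2 hops → 151.704 μs.
Propagation delays (d/s per hop): 325, 27 μs; sum = 352 μs.
End-to-end = 504 μs.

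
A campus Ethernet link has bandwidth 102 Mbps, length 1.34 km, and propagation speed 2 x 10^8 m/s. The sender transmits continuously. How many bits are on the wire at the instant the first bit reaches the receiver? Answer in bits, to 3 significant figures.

Propagation delay = 1340 / 200000000 = 6.7e-06 s.
BDP = R × t_prop = 102000000 × 6.7e-06 = 683.4 bits.

683 bits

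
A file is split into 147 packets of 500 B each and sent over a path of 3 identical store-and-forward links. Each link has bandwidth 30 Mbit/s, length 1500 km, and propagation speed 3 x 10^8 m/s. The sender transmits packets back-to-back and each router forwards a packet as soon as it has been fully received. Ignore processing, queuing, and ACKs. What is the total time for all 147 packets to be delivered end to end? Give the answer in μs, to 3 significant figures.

Per-hop transmission t_tx = L/R = 4000/30000000 = 133.333 μs.
Per-hop propagation t_prop = 1500000/300000000 = 5000 μs.
Pipeline fill: first packet needs 3·t_tx to clear all hops; remaining 146 packets each add one t_tx.
Total = (3+147-1)·t_tx + 3·t_prop = 149·133.333 + 3·5000 = 34900 μs.

34900 μs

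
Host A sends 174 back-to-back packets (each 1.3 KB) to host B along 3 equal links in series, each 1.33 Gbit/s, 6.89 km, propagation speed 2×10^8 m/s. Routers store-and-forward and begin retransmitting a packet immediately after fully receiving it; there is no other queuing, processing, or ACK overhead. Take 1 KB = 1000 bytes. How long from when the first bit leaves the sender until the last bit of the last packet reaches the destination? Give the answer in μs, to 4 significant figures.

1480 μs

Per-hop transmission t_tx = L/R = 10400/1330000000 = 7.81955 μs.
Per-hop propagation t_prop = 6890/200000000 = 34.45 μs.
Pipeline fill: first packet needs 3·t_tx to clear all hops; remaining 173 packets each add one t_tx.
Total = (3+174-1)·t_tx + 3·t_prop = 176·7.81955 + 3·34.45 = 1480 μs.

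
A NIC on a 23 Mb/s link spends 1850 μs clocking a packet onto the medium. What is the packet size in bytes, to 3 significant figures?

L = R × t_tx = 23000000 b/s × 0.00185 s = 42550 bits.
In bytes: 42550 / 8 = 5320 bytes.

5320 bytes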